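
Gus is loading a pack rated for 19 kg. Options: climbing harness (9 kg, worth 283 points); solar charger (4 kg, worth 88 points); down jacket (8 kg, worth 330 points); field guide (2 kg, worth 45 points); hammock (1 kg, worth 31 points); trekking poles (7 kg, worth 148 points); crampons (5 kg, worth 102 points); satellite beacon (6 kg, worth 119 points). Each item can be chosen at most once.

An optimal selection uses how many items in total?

3

Best achievable utility is 658.
For example climbing harness + down jacket + field guide achieves it, using 19 kg.
Every optimal selection uses 3 items.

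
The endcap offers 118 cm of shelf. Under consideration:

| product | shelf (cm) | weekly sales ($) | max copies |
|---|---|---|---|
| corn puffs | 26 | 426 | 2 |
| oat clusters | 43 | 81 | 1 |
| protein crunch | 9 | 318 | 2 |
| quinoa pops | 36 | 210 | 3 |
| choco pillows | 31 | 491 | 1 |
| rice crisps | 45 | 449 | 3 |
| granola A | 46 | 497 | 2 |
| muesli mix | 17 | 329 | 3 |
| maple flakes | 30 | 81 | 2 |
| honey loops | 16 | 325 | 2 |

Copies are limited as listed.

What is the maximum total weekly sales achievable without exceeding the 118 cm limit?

2439

Greedy by ratio would take 2×protein crunch + 3×muesli mix + 2×honey loops: 101 cm used, total 2273.
Replace honey loops with choco pillows: the trade gains 166 net, giving 2439 at 116 cm.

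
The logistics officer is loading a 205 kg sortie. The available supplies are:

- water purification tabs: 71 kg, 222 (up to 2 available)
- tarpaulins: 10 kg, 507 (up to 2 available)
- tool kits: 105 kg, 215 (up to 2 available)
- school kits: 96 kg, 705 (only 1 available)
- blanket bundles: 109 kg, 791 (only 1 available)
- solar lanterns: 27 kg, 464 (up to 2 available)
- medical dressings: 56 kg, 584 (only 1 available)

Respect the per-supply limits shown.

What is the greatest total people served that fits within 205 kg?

Filling by ratio: water purification tabs + 2×tarpaulins + 2×solar lanterns + medical dressings for 2748, with 4 kg left unused.
Replace water purification tabs and solar lanterns with school kits: the trade gains 19 net, giving 2767 at 199 kg.

2767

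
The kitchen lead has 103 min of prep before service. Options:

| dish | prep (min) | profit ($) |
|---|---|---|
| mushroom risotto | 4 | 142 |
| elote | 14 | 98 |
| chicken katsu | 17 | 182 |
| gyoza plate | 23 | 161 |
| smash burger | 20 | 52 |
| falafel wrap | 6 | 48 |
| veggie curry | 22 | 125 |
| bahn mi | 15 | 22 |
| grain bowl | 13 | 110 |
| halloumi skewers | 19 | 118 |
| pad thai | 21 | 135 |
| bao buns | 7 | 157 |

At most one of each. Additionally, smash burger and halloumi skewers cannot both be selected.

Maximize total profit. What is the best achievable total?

Taking mushroom risotto + elote + chicken katsu + gyoza plate + falafel wrap + grain bowl + halloumi skewers + bao buns: 103 min used, 1016 in profit.

1016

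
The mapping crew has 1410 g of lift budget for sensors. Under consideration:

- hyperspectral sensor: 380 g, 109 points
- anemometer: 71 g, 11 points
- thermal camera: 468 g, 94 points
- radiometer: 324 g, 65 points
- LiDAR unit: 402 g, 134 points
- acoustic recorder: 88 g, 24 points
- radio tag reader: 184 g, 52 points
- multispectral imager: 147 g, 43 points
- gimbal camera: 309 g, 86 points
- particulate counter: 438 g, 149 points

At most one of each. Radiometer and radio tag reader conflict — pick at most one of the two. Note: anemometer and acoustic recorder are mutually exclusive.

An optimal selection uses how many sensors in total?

4

Best achievable data value is 444.
For example hyperspectral sensor + LiDAR unit + radio tag reader + particulate counter achieves it, using 1404 g.
All optima have 4 sensors.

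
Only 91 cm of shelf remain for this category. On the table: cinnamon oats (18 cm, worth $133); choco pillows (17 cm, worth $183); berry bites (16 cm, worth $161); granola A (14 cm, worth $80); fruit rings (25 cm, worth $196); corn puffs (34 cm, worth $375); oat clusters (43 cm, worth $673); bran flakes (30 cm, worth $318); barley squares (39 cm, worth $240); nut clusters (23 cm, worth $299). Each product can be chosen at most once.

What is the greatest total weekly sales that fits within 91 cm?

Density check — oat clusters 15.65, nut clusters 13.00, corn puffs 11.03 are the best per cm.
A density-first pass picks choco pillows + oat clusters + nut clusters — 1155 at 83 cm.
Replace nut clusters with bran flakes: the trade gains 19 net, giving 1174 at 90 cm.
That's the maximum — no swap from here does better than 1174.

1174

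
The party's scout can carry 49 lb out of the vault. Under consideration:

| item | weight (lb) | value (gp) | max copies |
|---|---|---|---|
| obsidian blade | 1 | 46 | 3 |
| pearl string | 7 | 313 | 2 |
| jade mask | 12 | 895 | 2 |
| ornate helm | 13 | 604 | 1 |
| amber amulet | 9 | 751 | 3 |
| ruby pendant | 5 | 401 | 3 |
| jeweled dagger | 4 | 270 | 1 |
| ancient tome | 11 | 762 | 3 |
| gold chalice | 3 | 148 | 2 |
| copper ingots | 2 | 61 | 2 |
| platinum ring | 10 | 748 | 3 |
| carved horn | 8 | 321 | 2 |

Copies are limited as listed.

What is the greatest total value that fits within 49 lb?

3950

A density-first pass picks 3×amber amulet + 3×ruby pendant + jeweled dagger + gold chalice — 3874 at 49 lb.
Dropping ruby pendant and jeweled dagger and gold chalice frees 12 lb; slotting in jade mask (12 lb) lifts the total to 3950 at 49 lb.
No other feasible combination exceeds 3950.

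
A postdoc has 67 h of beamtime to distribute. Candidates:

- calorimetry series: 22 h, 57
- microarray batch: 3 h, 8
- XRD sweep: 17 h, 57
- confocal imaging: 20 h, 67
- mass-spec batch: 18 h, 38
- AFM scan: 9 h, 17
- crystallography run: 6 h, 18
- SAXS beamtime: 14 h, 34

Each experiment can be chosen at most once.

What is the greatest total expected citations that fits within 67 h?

Taking the top-ratio experiments first gives microarray batch + XRD sweep + confocal imaging + crystallography run + SAXS beamtime for 184 (60 h).
The 17 h tied up in microarray batch and SAXS beamtime is better spent on calorimetry series — total rises to 199 (65 h).
No other feasible combination exceeds 199.

199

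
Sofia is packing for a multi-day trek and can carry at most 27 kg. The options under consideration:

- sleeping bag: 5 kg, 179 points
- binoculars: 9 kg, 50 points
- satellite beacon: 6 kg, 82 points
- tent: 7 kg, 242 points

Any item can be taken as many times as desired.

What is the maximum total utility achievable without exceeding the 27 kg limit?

958

The ratio heuristic lands on 5×sleeping bag (895) but leaves 2 kg idle.
Dropping sleeping bag frees 5 kg; slotting in tent (7 kg) lifts the total to 958 at 27 kg.
No other feasible combination exceeds 958.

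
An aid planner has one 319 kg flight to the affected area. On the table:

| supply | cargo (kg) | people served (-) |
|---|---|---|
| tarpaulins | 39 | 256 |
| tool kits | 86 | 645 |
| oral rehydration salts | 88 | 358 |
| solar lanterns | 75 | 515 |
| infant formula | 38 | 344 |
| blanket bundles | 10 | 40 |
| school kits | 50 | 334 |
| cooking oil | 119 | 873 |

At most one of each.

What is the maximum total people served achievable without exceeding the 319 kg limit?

2377

The ratio ordering already packs tightly: tool kits + solar lanterns + infant formula + cooking oil, 318 kg, 2377.
An exhaustive check of the 256 subsets confirms 2377.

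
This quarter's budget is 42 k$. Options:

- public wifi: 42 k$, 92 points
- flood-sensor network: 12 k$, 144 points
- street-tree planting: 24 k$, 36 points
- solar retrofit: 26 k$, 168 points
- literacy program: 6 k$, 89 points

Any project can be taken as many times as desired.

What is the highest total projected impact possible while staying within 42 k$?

623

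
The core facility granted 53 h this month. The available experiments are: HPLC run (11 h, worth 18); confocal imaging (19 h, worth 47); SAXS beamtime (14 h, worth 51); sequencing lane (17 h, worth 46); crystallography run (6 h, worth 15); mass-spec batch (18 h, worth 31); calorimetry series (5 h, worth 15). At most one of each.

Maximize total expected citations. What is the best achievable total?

145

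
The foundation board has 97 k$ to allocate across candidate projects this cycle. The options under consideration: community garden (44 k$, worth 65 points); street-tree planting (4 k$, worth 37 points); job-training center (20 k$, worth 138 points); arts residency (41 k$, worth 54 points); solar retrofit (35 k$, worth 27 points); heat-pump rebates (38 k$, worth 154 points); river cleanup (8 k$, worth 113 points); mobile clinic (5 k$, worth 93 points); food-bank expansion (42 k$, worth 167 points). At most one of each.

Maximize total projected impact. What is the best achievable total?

564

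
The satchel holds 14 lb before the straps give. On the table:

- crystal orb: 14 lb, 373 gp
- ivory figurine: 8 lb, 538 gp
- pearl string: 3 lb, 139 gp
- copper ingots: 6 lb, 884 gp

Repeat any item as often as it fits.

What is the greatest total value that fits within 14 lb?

1768

The ratio ordering already packs tightly: 2×copper ingots, 12 lb, 1768.
That's the maximum — no swap from here does better than 1768.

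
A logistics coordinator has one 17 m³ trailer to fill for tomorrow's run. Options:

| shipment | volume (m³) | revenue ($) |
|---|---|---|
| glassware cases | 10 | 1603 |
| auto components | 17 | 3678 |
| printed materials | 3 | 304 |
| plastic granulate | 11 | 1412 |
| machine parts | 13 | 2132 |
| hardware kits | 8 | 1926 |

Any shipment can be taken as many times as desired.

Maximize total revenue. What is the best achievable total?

3852

2×hardware kits uses 16 of the 17 m³ and totals 3852.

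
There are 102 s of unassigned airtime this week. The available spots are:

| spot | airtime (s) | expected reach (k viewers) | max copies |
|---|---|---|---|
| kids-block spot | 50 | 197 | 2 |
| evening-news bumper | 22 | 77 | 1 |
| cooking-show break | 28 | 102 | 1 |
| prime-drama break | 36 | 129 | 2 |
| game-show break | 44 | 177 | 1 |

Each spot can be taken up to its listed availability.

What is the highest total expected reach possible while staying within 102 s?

394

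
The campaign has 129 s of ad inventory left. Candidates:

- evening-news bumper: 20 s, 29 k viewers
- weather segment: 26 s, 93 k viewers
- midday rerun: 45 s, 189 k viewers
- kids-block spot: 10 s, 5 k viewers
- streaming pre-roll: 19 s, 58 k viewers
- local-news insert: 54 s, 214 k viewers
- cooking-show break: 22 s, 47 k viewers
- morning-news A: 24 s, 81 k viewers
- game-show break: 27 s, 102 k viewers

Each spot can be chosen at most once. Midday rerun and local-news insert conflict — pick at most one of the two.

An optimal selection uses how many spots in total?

4

Best achievable expected reach is 467.
For example weather segment + streaming pre-roll + local-news insert + game-show break achieves it, using 126 s.
All optima have 4 spots.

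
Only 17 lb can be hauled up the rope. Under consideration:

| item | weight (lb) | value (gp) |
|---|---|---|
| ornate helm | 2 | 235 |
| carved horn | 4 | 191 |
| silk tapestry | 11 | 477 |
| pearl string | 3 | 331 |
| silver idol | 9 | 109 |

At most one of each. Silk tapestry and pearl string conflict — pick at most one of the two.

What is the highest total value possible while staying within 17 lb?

903

Greedy by ratio would take ornate helm + carved horn + pearl string: 9 lb used, total 757.
The 3 lb tied up in pearl string is better spent on silk tapestry — total rises to 903 (17 lb).
Runner-up ornate helm + carved horn + pearl string tops out at 757.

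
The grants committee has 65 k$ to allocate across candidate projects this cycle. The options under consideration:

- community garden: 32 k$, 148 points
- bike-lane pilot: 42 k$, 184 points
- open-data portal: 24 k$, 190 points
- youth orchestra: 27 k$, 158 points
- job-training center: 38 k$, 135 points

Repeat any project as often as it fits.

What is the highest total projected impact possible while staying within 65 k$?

380

Ranking by ratio (projected impact/k$): open-data portal 7.92, youth orchestra 5.85, community garden 4.62.
Best packing: 2×open-data portal — 48 k$, 380 total.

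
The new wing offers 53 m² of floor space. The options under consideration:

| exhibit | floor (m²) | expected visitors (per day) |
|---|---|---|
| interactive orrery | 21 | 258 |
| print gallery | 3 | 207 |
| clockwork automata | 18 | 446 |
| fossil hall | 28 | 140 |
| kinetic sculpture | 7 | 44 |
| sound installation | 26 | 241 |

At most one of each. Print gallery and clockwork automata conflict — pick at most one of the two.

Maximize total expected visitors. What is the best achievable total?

748

Interactive orrery + clockwork automata + kinetic sculpture uses 46 of the 53 m² and totals 748.
Every other selection either busts 53 m² or breaks a pairing rule or fails to beat 748.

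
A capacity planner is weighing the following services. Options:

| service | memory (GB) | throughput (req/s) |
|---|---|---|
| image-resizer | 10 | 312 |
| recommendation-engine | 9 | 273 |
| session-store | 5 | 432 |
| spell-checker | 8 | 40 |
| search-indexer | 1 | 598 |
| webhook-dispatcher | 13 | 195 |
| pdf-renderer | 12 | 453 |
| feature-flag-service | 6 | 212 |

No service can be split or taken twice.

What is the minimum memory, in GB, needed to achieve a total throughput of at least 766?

6

Need the lightest bundle worth ≥ 766.
session-store + search-indexer: 1030 throughput at 6 GB.
Below 6 GB the best achievable stays under 766.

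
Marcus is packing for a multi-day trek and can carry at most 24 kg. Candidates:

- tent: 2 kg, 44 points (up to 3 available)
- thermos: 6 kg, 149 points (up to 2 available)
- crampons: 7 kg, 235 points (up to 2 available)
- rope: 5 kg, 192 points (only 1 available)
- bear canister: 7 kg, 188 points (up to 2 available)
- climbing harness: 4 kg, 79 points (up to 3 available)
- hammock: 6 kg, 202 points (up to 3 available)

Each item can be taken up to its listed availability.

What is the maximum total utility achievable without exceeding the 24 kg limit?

831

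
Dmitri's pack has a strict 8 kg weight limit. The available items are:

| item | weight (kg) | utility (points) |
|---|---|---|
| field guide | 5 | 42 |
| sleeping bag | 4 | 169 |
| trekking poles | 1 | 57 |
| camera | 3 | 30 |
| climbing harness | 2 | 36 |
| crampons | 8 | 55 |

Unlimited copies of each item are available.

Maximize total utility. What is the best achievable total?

456

Taking 8×trekking poles: 8 kg used, 456 in utility.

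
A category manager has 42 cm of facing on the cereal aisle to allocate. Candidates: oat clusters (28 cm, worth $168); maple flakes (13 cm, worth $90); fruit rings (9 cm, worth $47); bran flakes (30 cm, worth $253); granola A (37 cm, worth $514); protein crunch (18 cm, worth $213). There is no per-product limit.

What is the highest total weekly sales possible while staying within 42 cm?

514

Granola A uses 37 of the 42 cm and totals 514.
Nothing else within 42 cm beats 514.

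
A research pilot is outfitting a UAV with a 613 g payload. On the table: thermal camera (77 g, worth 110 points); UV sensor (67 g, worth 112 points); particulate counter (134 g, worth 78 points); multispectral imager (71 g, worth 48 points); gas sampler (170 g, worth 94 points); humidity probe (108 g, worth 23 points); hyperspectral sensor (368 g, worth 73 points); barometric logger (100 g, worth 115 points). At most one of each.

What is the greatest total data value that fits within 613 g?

The ratio heuristic lands on thermal camera + UV sensor + particulate counter + multispectral imager + humidity probe + barometric logger (486) but leaves 56 g idle.
Replace multispectral imager and humidity probe with gas sampler: the trade gains 23 net, giving 509 at 548 g.

509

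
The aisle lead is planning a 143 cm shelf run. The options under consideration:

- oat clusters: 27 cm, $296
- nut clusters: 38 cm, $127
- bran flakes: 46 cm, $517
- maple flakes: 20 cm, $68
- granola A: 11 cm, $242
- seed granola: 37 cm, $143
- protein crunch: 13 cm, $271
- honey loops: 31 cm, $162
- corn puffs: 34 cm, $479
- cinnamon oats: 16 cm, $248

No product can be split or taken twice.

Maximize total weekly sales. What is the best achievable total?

1825

Bran flakes + maple flakes + granola A + protein crunch + corn puffs + cinnamon oats uses 140 of the 143 cm and totals 1825.
The spare 3 cm is too small for any remaining product, and no exchange beats 1825.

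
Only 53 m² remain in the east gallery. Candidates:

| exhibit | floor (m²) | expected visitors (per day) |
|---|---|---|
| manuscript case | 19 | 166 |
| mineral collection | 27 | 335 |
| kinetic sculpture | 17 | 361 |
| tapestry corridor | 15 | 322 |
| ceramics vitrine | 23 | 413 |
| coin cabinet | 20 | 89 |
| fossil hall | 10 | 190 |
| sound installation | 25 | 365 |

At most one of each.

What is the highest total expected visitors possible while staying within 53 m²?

964

Greedy by ratio would take kinetic sculpture + tapestry corridor + fossil hall: 42 m² used, total 873.
Replace tapestry corridor with ceramics vitrine: the trade gains 91 net, giving 964 at 50 m².
Nothing else within 53 m² beats 964.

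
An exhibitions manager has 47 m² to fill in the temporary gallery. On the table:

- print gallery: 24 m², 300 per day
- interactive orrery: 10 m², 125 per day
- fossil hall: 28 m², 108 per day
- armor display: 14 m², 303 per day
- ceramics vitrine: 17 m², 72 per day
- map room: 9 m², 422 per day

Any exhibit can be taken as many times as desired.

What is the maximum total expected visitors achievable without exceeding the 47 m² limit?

Taking 5×map room: 45 m² used, 2110 in expected visitors.
The spare 2 m² is too small for any remaining exhibit, and no exchange beats 2110.

2110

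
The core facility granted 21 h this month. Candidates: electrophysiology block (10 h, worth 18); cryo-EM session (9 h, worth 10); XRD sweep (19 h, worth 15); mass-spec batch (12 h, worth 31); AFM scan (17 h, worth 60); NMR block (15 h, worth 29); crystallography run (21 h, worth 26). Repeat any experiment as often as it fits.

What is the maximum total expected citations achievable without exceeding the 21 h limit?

Ranking by ratio (expected citations/h): AFM scan 3.53, mass-spec batch 2.58, NMR block 1.93.
The ratio ordering already packs tightly: AFM scan, 17 h, 60.

60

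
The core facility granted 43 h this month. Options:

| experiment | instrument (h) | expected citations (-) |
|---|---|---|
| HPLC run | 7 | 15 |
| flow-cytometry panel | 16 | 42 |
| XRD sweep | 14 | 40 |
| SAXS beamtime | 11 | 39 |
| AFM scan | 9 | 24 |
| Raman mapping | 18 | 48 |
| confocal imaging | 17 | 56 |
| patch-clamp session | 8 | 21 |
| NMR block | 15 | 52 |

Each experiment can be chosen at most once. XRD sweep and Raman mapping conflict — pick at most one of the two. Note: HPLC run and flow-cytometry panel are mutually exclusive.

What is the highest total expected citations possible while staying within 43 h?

147

Density check — SAXS beamtime 3.55, NMR block 3.47, confocal imaging 3.29, XRD sweep 2.86 are the best per h.
SAXS beamtime + confocal imaging + NMR block uses 43 of the 43 h and totals 147.
Next best is SAXS beamtime + AFM scan + patch-clamp session + NMR block at 136 (43 h) — short by 11.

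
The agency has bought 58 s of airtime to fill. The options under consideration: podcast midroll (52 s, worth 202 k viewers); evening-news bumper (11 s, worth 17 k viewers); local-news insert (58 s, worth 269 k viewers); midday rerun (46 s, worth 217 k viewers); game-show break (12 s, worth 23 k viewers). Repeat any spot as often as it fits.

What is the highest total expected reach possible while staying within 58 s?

269

Taking the top-ratio spots first gives midday rerun + game-show break for 240 (58 s).
The 58 s tied up in midday rerun and game-show break is better spent on local-news insert — total rises to 269 (58 s).
Nothing else within 58 s beats 269.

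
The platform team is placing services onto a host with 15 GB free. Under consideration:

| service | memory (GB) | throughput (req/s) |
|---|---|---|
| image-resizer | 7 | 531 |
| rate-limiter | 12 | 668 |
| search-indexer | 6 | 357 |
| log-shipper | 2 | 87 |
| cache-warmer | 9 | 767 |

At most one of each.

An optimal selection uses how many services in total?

2

The maximum throughput within 15 GB is 1124.
One optimal bundle: search-indexer + cache-warmer (15 GB).
Any selection reaching 1124 contains exactly 2 services.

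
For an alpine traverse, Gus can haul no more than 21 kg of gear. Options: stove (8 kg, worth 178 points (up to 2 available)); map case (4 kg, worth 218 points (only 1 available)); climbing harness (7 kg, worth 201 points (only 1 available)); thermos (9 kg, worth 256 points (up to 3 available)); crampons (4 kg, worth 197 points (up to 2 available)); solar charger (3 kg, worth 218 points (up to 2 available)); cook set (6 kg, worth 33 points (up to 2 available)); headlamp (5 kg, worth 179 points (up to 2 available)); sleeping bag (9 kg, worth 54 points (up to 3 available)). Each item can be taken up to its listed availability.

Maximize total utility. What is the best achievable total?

Ranking by ratio (utility/kg): solar charger 72.67, map case 54.50, crampons 49.25.
The ratio heuristic lands on map case + 2×crampons + 2×solar charger (1048) but leaves 3 kg idle.
Replace crampons with climbing harness: the trade gains 4 net, giving 1052 at 21 kg.
Every other selection either busts 21 kg or exceeds an availability limit or fails to beat 1052.

1052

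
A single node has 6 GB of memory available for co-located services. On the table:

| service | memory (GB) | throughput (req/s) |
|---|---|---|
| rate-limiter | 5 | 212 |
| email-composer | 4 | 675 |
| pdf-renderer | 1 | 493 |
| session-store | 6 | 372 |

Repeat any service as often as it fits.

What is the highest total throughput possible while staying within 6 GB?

Taking 6×pdf-renderer: 6 GB used, 2958 in throughput.

2958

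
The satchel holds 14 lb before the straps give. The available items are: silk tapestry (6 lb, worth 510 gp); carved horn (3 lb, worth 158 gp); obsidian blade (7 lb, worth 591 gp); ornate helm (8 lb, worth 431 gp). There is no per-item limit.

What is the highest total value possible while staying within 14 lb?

Taking the top-ratio items first gives 2×silk tapestry for 1020 (12 lb).
Dropping 2×silk tapestry frees 12 lb; slotting in 2×obsidian blade (14 lb) lifts the total to 1182 at 14 lb.

1182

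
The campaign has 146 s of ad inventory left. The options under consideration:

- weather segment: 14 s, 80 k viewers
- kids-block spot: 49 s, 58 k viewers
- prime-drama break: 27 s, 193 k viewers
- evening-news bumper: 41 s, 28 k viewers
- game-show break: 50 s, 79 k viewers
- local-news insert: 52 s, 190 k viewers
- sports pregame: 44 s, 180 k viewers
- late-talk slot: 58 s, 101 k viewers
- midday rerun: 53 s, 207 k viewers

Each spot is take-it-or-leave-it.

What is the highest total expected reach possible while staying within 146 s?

670

Greedy by ratio would take weather segment + prime-drama break + sports pregame + midday rerun: 138 s used, total 660.
Replace sports pregame with local-news insert: the trade gains 10 net, giving 670 at 146 s.
The closest alternative, weather segment + prime-drama break + sports pregame + midday rerun, reaches only 660.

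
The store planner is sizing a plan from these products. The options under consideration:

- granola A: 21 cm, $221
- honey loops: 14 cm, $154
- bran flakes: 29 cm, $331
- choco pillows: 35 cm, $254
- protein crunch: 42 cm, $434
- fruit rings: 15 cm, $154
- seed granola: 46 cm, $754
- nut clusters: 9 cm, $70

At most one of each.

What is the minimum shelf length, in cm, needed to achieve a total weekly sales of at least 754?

46

Look for the lowest-shelf combination reaching 754.
seed granola: 754 weekly sales at 46 cm.
Below 46 cm the best achievable stays under 754.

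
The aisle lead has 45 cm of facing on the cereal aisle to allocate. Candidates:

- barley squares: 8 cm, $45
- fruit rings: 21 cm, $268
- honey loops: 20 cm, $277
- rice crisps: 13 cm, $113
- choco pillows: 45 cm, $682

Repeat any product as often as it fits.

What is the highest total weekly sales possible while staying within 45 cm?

Taking choco pillows: 45 cm used, 682 in weekly sales.

682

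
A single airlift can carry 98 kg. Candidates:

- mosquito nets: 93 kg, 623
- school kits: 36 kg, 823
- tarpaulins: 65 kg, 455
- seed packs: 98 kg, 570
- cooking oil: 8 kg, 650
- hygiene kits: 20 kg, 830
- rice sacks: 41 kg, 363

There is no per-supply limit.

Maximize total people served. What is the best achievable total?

Taking 12×cooking oil: 96 kg used, 7800 in people served.

7800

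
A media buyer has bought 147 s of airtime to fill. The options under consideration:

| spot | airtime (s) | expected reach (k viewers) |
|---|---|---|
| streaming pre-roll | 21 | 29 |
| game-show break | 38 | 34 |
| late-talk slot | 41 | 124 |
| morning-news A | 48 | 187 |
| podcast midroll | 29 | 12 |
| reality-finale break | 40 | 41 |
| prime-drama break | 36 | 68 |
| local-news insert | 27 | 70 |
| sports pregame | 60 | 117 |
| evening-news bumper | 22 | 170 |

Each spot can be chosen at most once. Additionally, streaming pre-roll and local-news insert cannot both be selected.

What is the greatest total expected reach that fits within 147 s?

551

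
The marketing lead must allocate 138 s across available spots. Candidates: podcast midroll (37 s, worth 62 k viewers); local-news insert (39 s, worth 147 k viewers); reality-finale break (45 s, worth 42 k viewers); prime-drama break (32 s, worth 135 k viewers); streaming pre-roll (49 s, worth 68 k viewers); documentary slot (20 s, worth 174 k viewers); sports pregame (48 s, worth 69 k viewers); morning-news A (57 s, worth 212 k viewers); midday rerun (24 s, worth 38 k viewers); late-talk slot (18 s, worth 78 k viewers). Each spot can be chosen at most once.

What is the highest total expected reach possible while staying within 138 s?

Ranking by ratio (expected reach/s): documentary slot 8.70, late-talk slot 4.33, prime-drama break 4.22, local-news insert 3.77.
Taking the top-ratio spots first gives local-news insert + prime-drama break + documentary slot + midday rerun + late-talk slot for 572 (133 s).
Replace prime-drama break and midday rerun with morning-news A: the trade gains 39 net, giving 611 at 134 s.

611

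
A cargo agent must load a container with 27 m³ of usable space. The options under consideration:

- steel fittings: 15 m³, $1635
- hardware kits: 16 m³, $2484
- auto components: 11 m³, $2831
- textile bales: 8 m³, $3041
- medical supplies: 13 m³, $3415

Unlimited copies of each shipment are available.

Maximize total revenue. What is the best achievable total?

Density check — textile bales 380.12, medical supplies 262.69, auto components 257.36 are the best per m³.
3×textile bales uses 24 of the 27 m³ and totals 9123.

9123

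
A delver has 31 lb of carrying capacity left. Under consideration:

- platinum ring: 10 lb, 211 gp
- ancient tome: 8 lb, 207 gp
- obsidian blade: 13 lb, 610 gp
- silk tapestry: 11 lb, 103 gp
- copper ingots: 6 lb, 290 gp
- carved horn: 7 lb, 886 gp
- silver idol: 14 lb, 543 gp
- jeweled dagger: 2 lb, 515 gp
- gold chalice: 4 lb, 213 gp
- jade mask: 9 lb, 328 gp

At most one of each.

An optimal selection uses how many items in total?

4

The maximum value within 31 lb is 2339.
For example obsidian blade + carved horn + jeweled dagger + jade mask achieves it, using 31 lb.
All optima have 4 items.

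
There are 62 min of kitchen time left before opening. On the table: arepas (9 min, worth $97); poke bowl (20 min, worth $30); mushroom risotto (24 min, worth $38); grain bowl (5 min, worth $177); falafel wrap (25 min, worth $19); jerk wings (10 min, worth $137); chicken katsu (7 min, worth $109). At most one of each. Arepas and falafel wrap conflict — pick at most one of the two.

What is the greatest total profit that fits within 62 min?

Ranking by ratio (profit/min): grain bowl 35.40, chicken katsu 15.57, jerk wings 13.70, arepas 10.78.
The ratio ordering already packs tightly: arepas + mushroom risotto + grain bowl + jerk wings + chicken katsu, 55 min, 558.

558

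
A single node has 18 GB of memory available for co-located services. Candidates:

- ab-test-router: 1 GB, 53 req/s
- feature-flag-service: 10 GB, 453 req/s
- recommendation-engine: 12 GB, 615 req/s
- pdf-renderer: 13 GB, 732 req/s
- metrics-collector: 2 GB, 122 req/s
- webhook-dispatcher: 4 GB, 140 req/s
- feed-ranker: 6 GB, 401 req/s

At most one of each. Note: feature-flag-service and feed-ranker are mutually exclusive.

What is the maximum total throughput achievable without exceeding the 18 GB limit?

1016

Density check — feed-ranker 66.83, metrics-collector 61.00, pdf-renderer 56.31 are the best per GB.
The ratio heuristic lands on ab-test-router + metrics-collector + webhook-dispatcher + feed-ranker (716) but leaves 5 GB idle.
Replace ab-test-router and metrics-collector and webhook-dispatcher with recommendation-engine: the trade gains 300 net, giving 1016 at 18 GB.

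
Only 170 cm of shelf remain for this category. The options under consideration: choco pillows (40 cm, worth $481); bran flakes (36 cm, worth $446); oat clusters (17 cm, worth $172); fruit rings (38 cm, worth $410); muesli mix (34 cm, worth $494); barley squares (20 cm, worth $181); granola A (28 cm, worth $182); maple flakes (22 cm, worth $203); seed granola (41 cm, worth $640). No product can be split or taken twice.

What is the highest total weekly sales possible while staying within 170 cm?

Best packing: choco pillows + bran flakes + oat clusters + muesli mix + seed granola — 168 cm, 2233 total.
Nothing else within 170 cm beats 2233.

2233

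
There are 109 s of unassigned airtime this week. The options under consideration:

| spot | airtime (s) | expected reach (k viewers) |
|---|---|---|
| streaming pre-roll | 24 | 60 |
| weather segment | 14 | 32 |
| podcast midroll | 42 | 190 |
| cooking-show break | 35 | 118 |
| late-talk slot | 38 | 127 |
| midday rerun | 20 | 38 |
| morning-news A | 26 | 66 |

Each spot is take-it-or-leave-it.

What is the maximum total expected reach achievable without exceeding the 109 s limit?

A density-first pass picks podcast midroll + cooking-show break + morning-news A — 374 at 103 s.
Replace cooking-show break with late-talk slot: the trade gains 9 net, giving 383 at 106 s.
The closest alternative, streaming pre-roll + podcast midroll + late-talk slot, reaches only 377.

383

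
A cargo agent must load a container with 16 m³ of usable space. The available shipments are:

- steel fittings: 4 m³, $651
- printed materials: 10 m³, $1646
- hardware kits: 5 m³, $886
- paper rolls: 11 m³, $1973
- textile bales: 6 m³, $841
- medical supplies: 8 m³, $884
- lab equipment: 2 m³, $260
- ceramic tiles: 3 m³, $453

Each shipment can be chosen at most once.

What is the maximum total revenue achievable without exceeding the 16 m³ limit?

2859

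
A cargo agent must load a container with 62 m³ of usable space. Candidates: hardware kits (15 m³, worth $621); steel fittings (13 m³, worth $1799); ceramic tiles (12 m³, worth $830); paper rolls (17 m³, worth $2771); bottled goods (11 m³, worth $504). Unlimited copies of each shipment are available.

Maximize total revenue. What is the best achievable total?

Density check — paper rolls 163.00, steel fittings 138.38, ceramic tiles 69.17, bottled goods 45.82 are the best per m³.
Greedy by ratio would take 3×paper rolls + bottled goods: 62 m³ used, total 8817.
Dropping paper rolls and bottled goods frees 28 m³; slotting in 2×steel fittings (26 m³) lifts the total to 9140 at 60 m³.
That's the maximum — no swap from here does better than 9140.

9140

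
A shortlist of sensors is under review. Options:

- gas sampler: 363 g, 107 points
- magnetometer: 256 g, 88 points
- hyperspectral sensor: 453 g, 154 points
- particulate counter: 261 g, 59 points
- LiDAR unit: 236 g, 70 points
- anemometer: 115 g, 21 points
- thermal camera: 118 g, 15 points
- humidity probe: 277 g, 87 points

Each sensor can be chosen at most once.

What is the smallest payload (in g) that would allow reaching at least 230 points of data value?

709

Minimise g subject to total data value ≥ 230.
magnetometer + hyperspectral sensor: 242 data value at 709 g.
Below 709 g the best achievable stays under 230.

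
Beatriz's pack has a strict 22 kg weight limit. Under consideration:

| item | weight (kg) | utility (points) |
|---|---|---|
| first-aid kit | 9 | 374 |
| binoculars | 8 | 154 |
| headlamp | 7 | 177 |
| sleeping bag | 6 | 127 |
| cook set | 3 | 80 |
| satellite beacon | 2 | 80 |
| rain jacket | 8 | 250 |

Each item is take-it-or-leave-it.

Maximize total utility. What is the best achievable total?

784

First-aid kit + cook set + satellite beacon + rain jacket uses 22 of the 22 kg and totals 784.
Runner-up first-aid kit + headlamp + cook set + satellite beacon tops out at 711.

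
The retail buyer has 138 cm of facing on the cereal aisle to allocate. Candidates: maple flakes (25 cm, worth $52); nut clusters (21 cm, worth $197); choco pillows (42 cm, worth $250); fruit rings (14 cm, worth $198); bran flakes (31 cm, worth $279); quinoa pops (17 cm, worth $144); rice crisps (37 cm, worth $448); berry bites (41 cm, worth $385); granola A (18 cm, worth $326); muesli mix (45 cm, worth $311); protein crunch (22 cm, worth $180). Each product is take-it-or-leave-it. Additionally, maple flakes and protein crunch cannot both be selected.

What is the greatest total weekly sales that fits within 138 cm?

1592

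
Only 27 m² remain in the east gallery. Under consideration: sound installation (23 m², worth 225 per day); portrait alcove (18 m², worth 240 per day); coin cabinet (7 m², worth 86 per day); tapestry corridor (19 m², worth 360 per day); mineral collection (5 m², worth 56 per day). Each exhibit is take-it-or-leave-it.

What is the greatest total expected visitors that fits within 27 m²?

446

Density check — tapestry corridor 18.95, portrait alcove 13.33, coin cabinet 12.29, mineral collection 11.20 are the best per m².
Best packing: coin cabinet + tapestry corridor — 26 m², 446 total.
No other feasible combination exceeds 446.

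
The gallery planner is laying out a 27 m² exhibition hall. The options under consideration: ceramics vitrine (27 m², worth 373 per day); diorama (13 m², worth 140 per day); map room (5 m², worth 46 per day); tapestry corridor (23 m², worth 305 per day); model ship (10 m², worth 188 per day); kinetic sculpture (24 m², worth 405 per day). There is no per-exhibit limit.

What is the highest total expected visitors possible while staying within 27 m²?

Map room + 2×model ship uses 25 of the 27 m² and totals 422.
The spare 2 m² is too small for any remaining exhibit, and no exchange beats 422.

422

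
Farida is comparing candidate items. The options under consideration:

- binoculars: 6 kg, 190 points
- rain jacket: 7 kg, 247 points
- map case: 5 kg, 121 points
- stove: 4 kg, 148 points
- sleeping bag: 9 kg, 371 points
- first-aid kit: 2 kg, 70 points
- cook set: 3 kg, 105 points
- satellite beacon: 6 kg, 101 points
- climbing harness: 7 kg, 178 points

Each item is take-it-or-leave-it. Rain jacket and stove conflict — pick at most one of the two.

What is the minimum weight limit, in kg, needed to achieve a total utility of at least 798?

22

Look for the lowest-weight combination reaching 798.
Taking binoculars + rain jacket + sleeping bag gives 808 (≥ 798) for 22 kg.
Below 22 kg the best achievable stays under 798.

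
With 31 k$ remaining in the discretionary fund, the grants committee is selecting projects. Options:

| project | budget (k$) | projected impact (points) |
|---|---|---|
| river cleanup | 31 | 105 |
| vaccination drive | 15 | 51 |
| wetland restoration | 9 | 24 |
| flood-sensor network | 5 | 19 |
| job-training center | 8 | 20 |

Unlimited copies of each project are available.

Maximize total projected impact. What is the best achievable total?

Ranking by ratio (projected impact/k$): flood-sensor network 3.80, vaccination drive 3.40, river cleanup 3.39, wetland restoration 2.67.
Taking 6×flood-sensor network: 30 k$ used, 114 in projected impact.
That's the maximum — no swap from here does better than 114.

114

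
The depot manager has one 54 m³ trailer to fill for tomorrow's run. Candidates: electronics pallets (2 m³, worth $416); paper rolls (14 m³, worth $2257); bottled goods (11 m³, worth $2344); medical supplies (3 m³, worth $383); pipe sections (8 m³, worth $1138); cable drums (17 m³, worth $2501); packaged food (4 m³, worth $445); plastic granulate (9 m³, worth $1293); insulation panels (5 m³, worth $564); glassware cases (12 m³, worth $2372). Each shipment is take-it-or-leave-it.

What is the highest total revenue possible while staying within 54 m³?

9474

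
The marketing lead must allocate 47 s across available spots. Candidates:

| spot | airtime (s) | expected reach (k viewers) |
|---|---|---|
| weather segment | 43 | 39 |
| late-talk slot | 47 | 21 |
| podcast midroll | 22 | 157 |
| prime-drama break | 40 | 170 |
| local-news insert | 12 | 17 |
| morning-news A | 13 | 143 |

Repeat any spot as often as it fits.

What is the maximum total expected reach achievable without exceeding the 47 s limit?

429

Best packing: 3×morning-news A — 39 s, 429 total.
That's the maximum — no swap from here does better than 429.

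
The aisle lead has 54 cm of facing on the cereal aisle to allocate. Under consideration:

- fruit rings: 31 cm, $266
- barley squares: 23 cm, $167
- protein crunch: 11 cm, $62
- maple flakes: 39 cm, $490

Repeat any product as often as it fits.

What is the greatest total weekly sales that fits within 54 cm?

The ratio ordering already packs tightly: protein crunch + maple flakes, 50 cm, 552.
That's the maximum — no swap from here does better than 552.

552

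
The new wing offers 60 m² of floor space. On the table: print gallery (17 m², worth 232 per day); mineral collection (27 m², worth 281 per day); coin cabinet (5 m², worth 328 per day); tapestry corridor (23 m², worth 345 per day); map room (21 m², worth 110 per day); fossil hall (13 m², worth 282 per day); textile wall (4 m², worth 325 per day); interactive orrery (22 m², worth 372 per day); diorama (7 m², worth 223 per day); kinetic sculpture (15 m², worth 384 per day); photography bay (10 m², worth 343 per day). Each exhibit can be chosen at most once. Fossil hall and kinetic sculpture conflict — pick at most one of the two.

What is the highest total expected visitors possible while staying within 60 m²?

1835

Best packing: print gallery + coin cabinet + textile wall + diorama + kinetic sculpture + photography bay — 58 m², 1835 total.
Every other selection either busts 60 m² or breaks a pairing rule or fails to beat 1835.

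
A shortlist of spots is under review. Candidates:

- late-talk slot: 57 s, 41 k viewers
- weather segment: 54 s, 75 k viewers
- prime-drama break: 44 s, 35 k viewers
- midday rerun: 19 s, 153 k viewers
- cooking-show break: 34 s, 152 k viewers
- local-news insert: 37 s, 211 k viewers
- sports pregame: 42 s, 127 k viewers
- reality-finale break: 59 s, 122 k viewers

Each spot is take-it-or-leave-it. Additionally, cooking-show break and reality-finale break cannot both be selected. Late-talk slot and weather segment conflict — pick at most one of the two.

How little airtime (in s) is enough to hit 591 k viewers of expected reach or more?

132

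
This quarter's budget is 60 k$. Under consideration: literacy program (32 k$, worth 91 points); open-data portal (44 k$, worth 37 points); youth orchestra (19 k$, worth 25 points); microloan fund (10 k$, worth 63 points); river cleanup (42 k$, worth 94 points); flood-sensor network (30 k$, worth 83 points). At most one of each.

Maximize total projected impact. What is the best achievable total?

171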